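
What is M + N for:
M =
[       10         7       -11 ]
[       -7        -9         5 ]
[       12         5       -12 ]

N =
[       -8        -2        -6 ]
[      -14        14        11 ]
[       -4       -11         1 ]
M + N =
[        2         5       -17 ]
[      -21         5        16 ]
[        8        -6       -11 ]

Matrix addition is elementwise: (M+N)[i][j] = M[i][j] + N[i][j].
  (M+N)[0][0] = (10) + (-8) = 2
  (M+N)[0][1] = (7) + (-2) = 5
  (M+N)[0][2] = (-11) + (-6) = -17
  (M+N)[1][0] = (-7) + (-14) = -21
  (M+N)[1][1] = (-9) + (14) = 5
  (M+N)[1][2] = (5) + (11) = 16
  (M+N)[2][0] = (12) + (-4) = 8
  (M+N)[2][1] = (5) + (-11) = -6
  (M+N)[2][2] = (-12) + (1) = -11
M + N =
[        2         5       -17 ]
[      -21         5        16 ]
[        8        -6       -11 ]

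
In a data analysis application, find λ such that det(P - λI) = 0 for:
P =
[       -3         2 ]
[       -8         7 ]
λ = -1, 5

Solve det(P - λI) = 0. For a 2×2 matrix the characteristic equation is λ² - (trace)λ + det = 0.
trace(P) = a + d = -3 + 7 = 4.
det(P) = a*d - b*c = (-3)*(7) - (2)*(-8) = -21 + 16 = -5.
Characteristic equation: λ² - (4)λ + (-5) = 0.
Discriminant = (4)² - 4*(-5) = 16 + 20 = 36.
λ = (4 ± √36) / 2 = (4 ± 6) / 2 = -1, 5.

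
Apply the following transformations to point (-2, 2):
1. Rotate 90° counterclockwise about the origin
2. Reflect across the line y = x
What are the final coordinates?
(-2, -2)

Step 1: Rotate 90° → (-2, -2)
Step 2: Reflect across the line y = x → (-2, -2)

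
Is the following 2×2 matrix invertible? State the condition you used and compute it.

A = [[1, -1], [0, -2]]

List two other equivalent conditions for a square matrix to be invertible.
Yes, invertible; det(A) = -2 ≠ 0. Equivalent conditions: rank(A) = 2; Ax = 0 has only the trivial solution; 0 is not an eigenvalue; the columns of A are linearly independent.

To check invertibility, compute det(A).
The given matrix is triangular, so det(A) equals the product of its diagonal entries = -2 ≠ 0.
Since det(A) ≠ 0, A is invertible.
Equivalent conditions for a square matrix A to be invertible:
- rank(A) = 2 (full rank).
- The homogeneous system Ax = 0 has only the trivial solution x = 0.
- 0 is not an eigenvalue of A.
- The columns (equivalently rows) of A are linearly independent.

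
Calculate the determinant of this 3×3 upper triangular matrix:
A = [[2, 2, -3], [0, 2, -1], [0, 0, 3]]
12

The determinant of a triangular matrix is the product of its diagonal entries (the off-diagonal entries above the diagonal do not affect it).
det(A) = (2) * (2) * (3) = 12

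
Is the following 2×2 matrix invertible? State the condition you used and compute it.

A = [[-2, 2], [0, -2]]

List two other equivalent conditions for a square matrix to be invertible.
Yes, invertible; det(A) = 4 ≠ 0. Equivalent conditions: rank(A) = 2; Ax = 0 has only the trivial solution; 0 is not an eigenvalue; the columns of A are linearly independent.

To check invertibility, compute det(A).
The given matrix is triangular, so det(A) equals the product of its diagonal entries = 4 ≠ 0.
Since det(A) ≠ 0, A is invertible.
Equivalent conditions for a square matrix A to be invertible:
- rank(A) = 2 (full rank).
- The homogeneous system Ax = 0 has only the trivial solution x = 0.
- 0 is not an eigenvalue of A.
- The columns (equivalently rows) of A are linearly independent.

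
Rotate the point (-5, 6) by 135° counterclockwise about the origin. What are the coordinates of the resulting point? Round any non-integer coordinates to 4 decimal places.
(-0.7071, -7.7782)

Rotation matrix R(θ) = [[cos θ, -sin θ], [sin θ, cos θ]]; for θ = 135°:
R = [[-√2/2, -√2/2], [√2/2, -√2/2]]
Result: R × [-5, 6]ᵀ = [-√2/2·-5 + (-√2/2)·6, √2/2·-5 + (-√2/2)·6]ᵀ = (-0.7071, -7.7782)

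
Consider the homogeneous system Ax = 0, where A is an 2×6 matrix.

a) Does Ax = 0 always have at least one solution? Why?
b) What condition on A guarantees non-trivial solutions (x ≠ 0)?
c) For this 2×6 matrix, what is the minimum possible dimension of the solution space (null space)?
a) Yes, x = 0 is always a solution. b) When A has linearly dependent columns (rank < n). c) Minimum nullity = 4.

a) x = 0 satisfies A·0 = 0, so the zero vector is always a solution.
b) Non-trivial solutions exist iff the columns of A are linearly dependent, equivalently rank(A) < n (the number of columns).
c) By rank-nullity, rank(A) + nullity(A) = n = 6. Since A has only 2 rows, rank(A) ≤ 2, so nullity(A) ≥ 6 - 2 = 4.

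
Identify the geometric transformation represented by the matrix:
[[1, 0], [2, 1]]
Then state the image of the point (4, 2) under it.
vertical shear with factor 2; image of (4, 2) is (4, 10)

The matrix [[1, 0], [k, 1]] sends (x, y) to (x, 2x + y), leaving the x-coordinate fixed: a vertical shear.
The matrix [[1, 0], [2, 1]] represents: vertical shear with factor 2.
Applying it to (4, 2): [1·4 + 0·2, 2·4 + 1·2] = (4, 10).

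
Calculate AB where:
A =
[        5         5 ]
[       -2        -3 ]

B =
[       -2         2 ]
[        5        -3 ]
AB =
[       15        -5 ]
[      -11         5 ]

Matrix multiplication: (AB)[i][j] = sum over k of A[i][k] * B[k][j].
  (AB)[0][0] = (5)*(-2) + (5)*(5) = 15
  (AB)[0][1] = (5)*(2) + (5)*(-3) = -5
  (AB)[1][0] = (-2)*(-2) + (-3)*(5) = -11
  (AB)[1][1] = (-2)*(2) + (-3)*(-3) = 5
AB =
[       15        -5 ]
[      -11         5 ]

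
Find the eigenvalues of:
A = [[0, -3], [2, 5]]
λ = 2, 3

Solve det(A - λI) = 0. For a 2×2 matrix this is λ² - (trace)λ + det = 0.
trace(A) = 0 + 5 = 5.
det(A) = (0)*(5) - (-3)*(2) = 0 + 6 = 6.
Characteristic equation: λ² - (5)λ + (6) = 0.
Discriminant: (5)² - 4*(6) = 25 - 24 = 1.
Roots: λ = (5 ± √1) / 2 = 2, 3.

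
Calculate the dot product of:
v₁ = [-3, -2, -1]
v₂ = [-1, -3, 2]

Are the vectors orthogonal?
7, No

The dot product is the sum of products of corresponding components.
v₁·v₂ = (-3)*(-1) + (-2)*(-3) + (-1)*(2) = 3 + 6 - 2 = 7.
Two vectors are orthogonal iff their dot product is 0; here the dot product is 7, so the vectors are not orthogonal.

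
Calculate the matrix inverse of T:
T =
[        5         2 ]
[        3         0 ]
det(T) = -6
T⁻¹ =
[        0       1/3 ]
[      1/2      -5/6 ]

For a 2×2 matrix T = [[a, b], [c, d]] with det(T) ≠ 0, T⁻¹ = (1/det(T)) * [[d, -b], [-c, a]].
det(T) = (5)*(0) - (2)*(3) = 0 - 6 = -6.
T⁻¹ = (1/-6) * [[0, -2], [-3, 5]].
Dividing each entry by -6 and reducing:
T⁻¹ =
[        0       1/3 ]
[      1/2      -5/6 ]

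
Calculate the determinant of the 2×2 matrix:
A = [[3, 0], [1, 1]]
3

For A = [[a, b], [c, d]], det(A) = a*d - b*c.
det(A) = (3)*(1) - (0)*(1) = 3 - 0 = 3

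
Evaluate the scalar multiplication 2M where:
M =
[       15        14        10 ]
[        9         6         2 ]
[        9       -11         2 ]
2M =
[       30        28        20 ]
[       18        12         4 ]
[       18       -22         4 ]

Scalar multiplication is elementwise: (2M)[i][j] = 2 * M[i][j].
  (2M)[0][0] = 2 * (15) = 30
  (2M)[0][1] = 2 * (14) = 28
  (2M)[0][2] = 2 * (10) = 20
  (2M)[1][0] = 2 * (9) = 18
  (2M)[1][1] = 2 * (6) = 12
  (2M)[1][2] = 2 * (2) = 4
  (2M)[2][0] = 2 * (9) = 18
  (2M)[2][1] = 2 * (-11) = -22
  (2M)[2][2] = 2 * (2) = 4
2M =
[       30        28        20 ]
[       18        12         4 ]
[       18       -22         4 ]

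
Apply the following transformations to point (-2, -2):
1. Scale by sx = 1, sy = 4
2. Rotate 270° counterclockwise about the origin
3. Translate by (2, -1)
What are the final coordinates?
(-6, 1)

Step 1: Scale → (-2, -8)
Step 2: Rotate 270° → (-8, 2)
Step 3: Translate → (-6, 1)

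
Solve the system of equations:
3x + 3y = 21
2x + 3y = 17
x = 4, y = 3

Use elimination (row reduction):
Equation 1: 3x + 3y = 21.
Equation 2: 2x + 3y = 17.
Multiply Eq1 by 2 and Eq2 by 3: 6x + 6y = 42;  6x + 9y = 51.
Subtract: (3)y = 9, so y = 3.
Back-substitute into Eq1: 3x + 3*(3) = 21, so x = 4.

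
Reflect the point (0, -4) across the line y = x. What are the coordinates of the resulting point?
(-4, 0)

Reflection across line y = x: (0, -4) → (-4, 0)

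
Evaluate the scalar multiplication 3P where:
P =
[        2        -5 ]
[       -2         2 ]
3P =
[        6       -15 ]
[       -6         6 ]

Scalar multiplication is elementwise: (3P)[i][j] = 3 * P[i][j].
  (3P)[0][0] = 3 * (2) = 6
  (3P)[0][1] = 3 * (-5) = -15
  (3P)[1][0] = 3 * (-2) = -6
  (3P)[1][1] = 3 * (2) = 6
3P =
[        6       -15 ]
[       -6         6 ]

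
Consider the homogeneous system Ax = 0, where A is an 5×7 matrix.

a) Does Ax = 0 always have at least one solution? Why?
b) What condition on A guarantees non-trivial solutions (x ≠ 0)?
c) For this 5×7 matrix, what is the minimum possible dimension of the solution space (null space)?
a) Yes, x = 0 is always a solution. b) When A has linearly dependent columns (rank < n). c) Minimum nullity = 2.

a) x = 0 satisfies A·0 = 0, so the zero vector is always a solution.
b) Non-trivial solutions exist iff the columns of A are linearly dependent, equivalently rank(A) < n (the number of columns).
c) By rank-nullity, rank(A) + nullity(A) = n = 7. Since A has only 5 rows, rank(A) ≤ 5, so nullity(A) ≥ 7 - 5 = 2.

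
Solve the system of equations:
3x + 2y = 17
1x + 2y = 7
x = 5, y = 1

Use elimination (row reduction):
Equation 1: 3x + 2y = 17.
Equation 2: 1x + 2y = 7.
Multiply Eq1 by 1 and Eq2 by 3: 3x + 2y = 17;  3x + 6y = 21.
Subtract: (4)y = 4, so y = 1.
Back-substitute into Eq1: 3x + 2*(1) = 17, so x = 5.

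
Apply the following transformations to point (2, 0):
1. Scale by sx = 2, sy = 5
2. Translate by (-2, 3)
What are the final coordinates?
(2, 3)

Step 1: Scale (2, 0) by (sx, sy) = (2, 5) → (4, 0)
Step 2: Translate by (-2, 3) → (2, 3)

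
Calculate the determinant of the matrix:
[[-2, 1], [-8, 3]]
2

For a 2×2 matrix [[a, b], [c, d]], det = ad - bc
det = (-2)(3) - (1)(-8) = -6 - -8 = 2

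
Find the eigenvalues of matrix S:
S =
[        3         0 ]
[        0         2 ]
λ = 2, 3

Solve det(S - λI) = 0. For a 2×2 matrix the characteristic equation is λ² - (trace)λ + det = 0.
trace(S) = a + d = 3 + 2 = 5.
det(S) = a*d - b*c = (3)*(2) - (0)*(0) = 6 - 0 = 6.
Characteristic equation: λ² - (5)λ + (6) = 0.
Discriminant = (5)² - 4*(6) = 25 - 24 = 1.
λ = (5 ± √1) / 2 = (5 ± 1) / 2 = 2, 3.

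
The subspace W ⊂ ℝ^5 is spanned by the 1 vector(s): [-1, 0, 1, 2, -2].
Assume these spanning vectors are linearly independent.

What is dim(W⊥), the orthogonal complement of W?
dim(W⊥) = 4

For any subspace W of ℝ^n, dim(W) + dim(W⊥) = n (the whole-space dimension).
Here the given 1 vectors are linearly independent, so dim(W) = 1.
Thus dim(W⊥) = n - dim(W) = 5 - 1 = 4.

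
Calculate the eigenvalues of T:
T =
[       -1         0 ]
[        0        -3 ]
λ = -3, -1

Solve det(T - λI) = 0. For a 2×2 matrix the characteristic equation is λ² - (trace)λ + det = 0.
trace(T) = a + d = -1 - 3 = -4.
det(T) = a*d - b*c = (-1)*(-3) - (0)*(0) = 3 - 0 = 3.
Characteristic equation: λ² - (-4)λ + (3) = 0.
Discriminant = (-4)² - 4*(3) = 16 - 12 = 4.
λ = (-4 ± √4) / 2 = (-4 ± 2) / 2 = -3, -1.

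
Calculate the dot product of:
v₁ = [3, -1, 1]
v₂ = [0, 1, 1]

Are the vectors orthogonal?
0, Yes

The dot product is the sum of products of corresponding components.
v₁·v₂ = (3)*(0) + (-1)*(1) + (1)*(1) = 0 - 1 + 1 = 0.
Two vectors are orthogonal iff their dot product is 0; here the dot product is 0, so the vectors are orthogonal.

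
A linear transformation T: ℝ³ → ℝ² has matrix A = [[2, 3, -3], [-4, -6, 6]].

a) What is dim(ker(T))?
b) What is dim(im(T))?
dim(ker) = 2, dim(im) = 1

Observe that row 2 = -2 × row 1 (so the rows are linearly dependent).
Thus rank(A) = 1 (only one linearly independent row).
dim(im(T)) = rank(A) = 1.
By the rank-nullity theorem applied to T: ℝ³ → ℝ², rank(A) + nullity(A) = 3 (the domain dimension), so dim(ker(T)) = 3 - 1 = 2.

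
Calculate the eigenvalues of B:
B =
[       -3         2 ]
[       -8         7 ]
λ = -1, 5

Solve det(B - λI) = 0. For a 2×2 matrix the characteristic equation is λ² - (trace)λ + det = 0.
trace(B) = a + d = -3 + 7 = 4.
det(B) = a*d - b*c = (-3)*(7) - (2)*(-8) = -21 + 16 = -5.
Characteristic equation: λ² - (4)λ + (-5) = 0.
Discriminant = (4)² - 4*(-5) = 16 + 20 = 36.
λ = (4 ± √36) / 2 = (4 ± 6) / 2 = -1, 5.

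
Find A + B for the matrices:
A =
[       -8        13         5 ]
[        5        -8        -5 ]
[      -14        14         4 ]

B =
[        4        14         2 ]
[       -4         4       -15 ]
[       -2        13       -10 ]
A + B =
[       -4        27         7 ]
[        1        -4       -20 ]
[      -16        27        -6 ]

Matrix addition is elementwise: (A+B)[i][j] = A[i][j] + B[i][j].
  (A+B)[0][0] = (-8) + (4) = -4
  (A+B)[0][1] = (13) + (14) = 27
  (A+B)[0][2] = (5) + (2) = 7
  (A+B)[1][0] = (5) + (-4) = 1
  (A+B)[1][1] = (-8) + (4) = -4
  (A+B)[1][2] = (-5) + (-15) = -20
  (A+B)[2][0] = (-14) + (-2) = -16
  (A+B)[2][1] = (14) + (13) = 27
  (A+B)[2][2] = (4) + (-10) = -6
A + B =
[       -4        27         7 ]
[        1        -4       -20 ]
[      -16        27        -6 ]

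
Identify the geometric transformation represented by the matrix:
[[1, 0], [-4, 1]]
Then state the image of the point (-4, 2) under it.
vertical shear with factor -4; image of (-4, 2) is (-4, 18)

The matrix [[1, 0], [k, 1]] sends (x, y) to (x, -4x + y), leaving the x-coordinate fixed: a vertical shear.
The matrix [[1, 0], [-4, 1]] represents: vertical shear with factor -4.
Applying it to (-4, 2): [1·-4 + 0·2, -4·-4 + 1·2] = (-4, 18).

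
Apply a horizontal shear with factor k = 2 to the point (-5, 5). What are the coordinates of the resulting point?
(5, 5)

Shear matrix for horizontal shear with factor k = 2:
[[1, 2], [0, 1]]
Result: (-5, 5) → (5, 5)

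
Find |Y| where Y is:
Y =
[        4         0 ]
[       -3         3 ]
det(Y) = 12

For a 2×2 matrix [[a, b], [c, d]], det = a*d - b*c.
det(Y) = (4)*(3) - (0)*(-3) = 12 - 0 = 12.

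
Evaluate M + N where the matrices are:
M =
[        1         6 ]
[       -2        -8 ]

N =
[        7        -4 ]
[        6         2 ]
M + N =
[        8         2 ]
[        4        -6 ]

Matrix addition is elementwise: (M+N)[i][j] = M[i][j] + N[i][j].
  (M+N)[0][0] = (1) + (7) = 8
  (M+N)[0][1] = (6) + (-4) = 2
  (M+N)[1][0] = (-2) + (6) = 4
  (M+N)[1][1] = (-8) + (2) = -6
M + N =
[        8         2 ]
[        4        -6 ]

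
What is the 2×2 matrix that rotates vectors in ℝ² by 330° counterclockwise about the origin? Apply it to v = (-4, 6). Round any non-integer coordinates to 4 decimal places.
R = [[√3/2, 1/2], [-1/2, √3/2]]; R·v = (-0.4641, 7.1962)

A counterclockwise rotation by angle θ in ℝ² has matrix R(θ) = [[cos θ, -sin θ], [sin θ, cos θ]].
For θ = 330°: cos θ = √3/2, sin θ = -1/2.
R(330°) = [[√3/2, 1/2], [-1/2, √3/2]].
R·v = [√3/2·-4 + (1/2)·6, -1/2·-4 + √3/2·6] = (-0.4641, 7.1962).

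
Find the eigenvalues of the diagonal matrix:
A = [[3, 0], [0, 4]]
λ₁ = 3, λ₂ = 4

The characteristic polynomial of A is det(A - λI) = (3 - λ)(4 - λ) = 0.
The roots are λ = 3 and λ = 4, so the eigenvalues are the diagonal entries.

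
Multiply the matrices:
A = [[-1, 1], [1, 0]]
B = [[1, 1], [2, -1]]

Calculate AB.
[[1, -2], [1, 1]]

Each entry (i,j) of AB = sum over k of A[i][k]*B[k][j].
(AB)[0][0] = (-1)*(1) + (1)*(2) = 1
(AB)[0][1] = (-1)*(1) + (1)*(-1) = -2
(AB)[1][0] = (1)*(1) + (0)*(2) = 1
(AB)[1][1] = (1)*(1) + (0)*(-1) = 1
AB = [[1, -2], [1, 1]]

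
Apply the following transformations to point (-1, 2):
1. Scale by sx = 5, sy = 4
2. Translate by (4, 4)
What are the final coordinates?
(-1, 12)

Step 1: Scale (-1, 2) by (sx, sy) = (5, 4) → (-5, 8)
Step 2: Translate by (4, 4) → (-1, 12)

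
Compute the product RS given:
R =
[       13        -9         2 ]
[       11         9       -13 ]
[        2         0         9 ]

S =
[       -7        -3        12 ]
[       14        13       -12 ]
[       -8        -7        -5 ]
RS =
[     -233      -170       254 ]
[      153       175        89 ]
[      -86       -69       -21 ]

Matrix multiplication: (RS)[i][j] = sum over k of R[i][k] * S[k][j].
  (RS)[0][0] = (13)*(-7) + (-9)*(14) + (2)*(-8) = -233
  (RS)[0][1] = (13)*(-3) + (-9)*(13) + (2)*(-7) = -170
  (RS)[0][2] = (13)*(12) + (-9)*(-12) + (2)*(-5) = 254
  (RS)[1][0] = (11)*(-7) + (9)*(14) + (-13)*(-8) = 153
  (RS)[1][1] = (11)*(-3) + (9)*(13) + (-13)*(-7) = 175
  (RS)[1][2] = (11)*(12) + (9)*(-12) + (-13)*(-5) = 89
  (RS)[2][0] = (2)*(-7) + (0)*(14) + (9)*(-8) = -86
  (RS)[2][1] = (2)*(-3) + (0)*(13) + (9)*(-7) = -69
  (RS)[2][2] = (2)*(12) + (0)*(-12) + (9)*(-5) = -21
RS =
[     -233      -170       254 ]
[      153       175        89 ]
[      -86       -69       -21 ]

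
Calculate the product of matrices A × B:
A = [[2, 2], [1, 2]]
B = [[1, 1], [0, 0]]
[[2, 2], [1, 1]]

Matrix multiplication:
C[0][0] = 2×1 + 2×0 = 2
C[0][1] = 2×1 + 2×0 = 2
C[1][0] = 1×1 + 2×0 = 1
C[1][1] = 1×1 + 2×0 = 1
Result: [[2, 2], [1, 1]]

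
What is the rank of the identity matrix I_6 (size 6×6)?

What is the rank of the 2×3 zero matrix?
rank(I_6) = 6, rank(0) = 0

The identity I_6 has 6 columns that are the standard basis vectors e_1, …, e_6. These are linearly independent, so all 6 columns are pivots and rank(I_6) = 6.
The 2×3 zero matrix has every entry zero, so every row is the zero row and there are no pivots; rank(0) = 0.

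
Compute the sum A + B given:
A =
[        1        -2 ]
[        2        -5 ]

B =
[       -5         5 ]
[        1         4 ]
A + B =
[       -4         3 ]
[        3        -1 ]

Matrix addition is elementwise: (A+B)[i][j] = A[i][j] + B[i][j].
  (A+B)[0][0] = (1) + (-5) = -4
  (A+B)[0][1] = (-2) + (5) = 3
  (A+B)[1][0] = (2) + (1) = 3
  (A+B)[1][1] = (-5) + (4) = -1
A + B =
[       -4         3 ]
[        3        -1 ]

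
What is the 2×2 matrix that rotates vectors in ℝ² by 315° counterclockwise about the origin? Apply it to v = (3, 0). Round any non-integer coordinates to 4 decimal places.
R = [[√2/2, √2/2], [-√2/2, √2/2]]; R·v = (2.1213, -2.1213)

A counterclockwise rotation by angle θ in ℝ² has matrix R(θ) = [[cos θ, -sin θ], [sin θ, cos θ]].
For θ = 315°: cos θ = √2/2, sin θ = -√2/2.
R(315°) = [[√2/2, √2/2], [-√2/2, √2/2]].
R·v = [√2/2·3 + (√2/2)·0, -√2/2·3 + √2/2·0] = (2.1213, -2.1213).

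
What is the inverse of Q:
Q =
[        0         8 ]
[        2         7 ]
det(Q) = -16
Q⁻¹ =
[    -7/16       1/2 ]
[      1/8         0 ]

For a 2×2 matrix Q = [[a, b], [c, d]] with det(Q) ≠ 0, Q⁻¹ = (1/det(Q)) * [[d, -b], [-c, a]].
det(Q) = (0)*(7) - (8)*(2) = 0 - 16 = -16.
Q⁻¹ = (1/-16) * [[7, -8], [-2, 0]].
Dividing each entry by -16 and reducing:
Q⁻¹ =
[    -7/16       1/2 ]
[      1/8         0 ]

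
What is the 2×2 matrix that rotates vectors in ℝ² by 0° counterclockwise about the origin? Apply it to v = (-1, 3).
R = [[1, 0], [0, 1]]; R·v = (-1, 3)

A counterclockwise rotation by angle θ in ℝ² has matrix R(θ) = [[cos θ, -sin θ], [sin θ, cos θ]].
For θ = 0°: cos θ = 1, sin θ = 0.
R(0°) = [[1, 0], [0, 1]].
R·v = [1·-1 + (0)·3, 0·-1 + 1·3] = (-1, 3).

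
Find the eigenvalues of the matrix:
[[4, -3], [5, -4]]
λ = -1 and λ = 1

Characteristic equation: det(A - λI) = 0
λ² - (trace)λ + (det) = 0
λ² - (0)λ + (-1) = 0
λ² - 0λ - 1 = 0
Solving: λ = -1, 1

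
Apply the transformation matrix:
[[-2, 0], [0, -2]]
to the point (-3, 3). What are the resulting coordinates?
(6, -6)

Matrix multiplication:
[[-2, 0], [0, -2]] × [-3, 3]ᵀ
= [-2×-3 + 0×3, 0×-3 + -2×3]ᵀ
= [6.0000, -6.0000]ᵀ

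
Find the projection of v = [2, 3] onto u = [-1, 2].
[-4/5, 8/5]

The projection of v onto u is proj_u(v) = ((v·u) / (u·u)) · u.
v·u = (2)*(-1) + (3)*(2) = 4.
u·u = (-1)*(-1) + (2)*(2) = 5.
coefficient = 4 / 5 = 4/5.
proj_u(v) = 4/5 · [-1, 2] = [-4/5, 8/5].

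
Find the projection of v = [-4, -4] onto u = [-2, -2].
[-4, -4]

The projection of v onto u is proj_u(v) = ((v·u) / (u·u)) · u.
v·u = (-4)*(-2) + (-4)*(-2) = 16.
u·u = (-2)*(-2) + (-2)*(-2) = 8.
coefficient = 16 / 8 = 2.
proj_u(v) = 2 · [-2, -2] = [-4, -4].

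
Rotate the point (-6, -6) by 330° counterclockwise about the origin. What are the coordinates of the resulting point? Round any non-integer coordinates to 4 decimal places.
(-8.1962, -2.1962)

Rotation matrix R(θ) = [[cos θ, -sin θ], [sin θ, cos θ]]; for θ = 330°:
R = [[√3/2, 1/2], [-1/2, √3/2]]
Result: R × [-6, -6]ᵀ = [√3/2·-6 + (1/2)·-6, -1/2·-6 + (√3/2)·-6]ᵀ = (-8.1962, -2.1962)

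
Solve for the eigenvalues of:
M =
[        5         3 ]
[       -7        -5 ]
λ = -2, 2

Solve det(M - λI) = 0. For a 2×2 matrix the characteristic equation is λ² - (trace)λ + det = 0.
trace(M) = a + d = 5 - 5 = 0.
det(M) = a*d - b*c = (5)*(-5) - (3)*(-7) = -25 + 21 = -4.
Characteristic equation: λ² - (0)λ + (-4) = 0.
Discriminant = (0)² - 4*(-4) = 0 + 16 = 16.
λ = (0 ± √16) / 2 = (0 ± 4) / 2 = -2, 2.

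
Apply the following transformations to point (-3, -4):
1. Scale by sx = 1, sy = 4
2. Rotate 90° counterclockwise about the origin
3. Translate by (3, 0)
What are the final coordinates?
(19, -3)

Step 1: Scale → (-3, -16)
Step 2: Rotate 90° → (16, -3)
Step 3: Translate → (19, -3)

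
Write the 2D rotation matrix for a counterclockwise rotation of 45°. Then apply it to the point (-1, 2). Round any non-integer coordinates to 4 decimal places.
R = [[√2/2, -√2/2], [√2/2, √2/2]]; R·(-1, 2) = (-2.1213, 0.7071)

Rotation matrix formula: R(θ) = [[cos θ, -sin θ], [sin θ, cos θ]]
For θ = 45°:
cos(45°) = √2/2
sin(45°) = √2/2
R = [[√2/2, -√2/2], [√2/2, √2/2]]
Apply to (-1, 2): [√2/2·-1 + (-√2/2)·2, √2/2·-1 + √2/2·2] = (-2.1213, 0.7071)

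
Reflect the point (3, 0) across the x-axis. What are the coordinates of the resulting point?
(3, 0)

Reflection across x-axis: (3, 0) → (3, 0)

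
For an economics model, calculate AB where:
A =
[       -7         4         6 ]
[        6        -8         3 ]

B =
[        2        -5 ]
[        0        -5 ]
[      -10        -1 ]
AB =
[      -74         9 ]
[      -18         7 ]

Matrix multiplication: (AB)[i][j] = sum over k of A[i][k] * B[k][j].
  (AB)[0][0] = (-7)*(2) + (4)*(0) + (6)*(-10) = -74
  (AB)[0][1] = (-7)*(-5) + (4)*(-5) + (6)*(-1) = 9
  (AB)[1][0] = (6)*(2) + (-8)*(0) + (3)*(-10) = -18
  (AB)[1][1] = (6)*(-5) + (-8)*(-5) + (3)*(-1) = 7
AB =
[      -74         9 ]
[      -18         7 ]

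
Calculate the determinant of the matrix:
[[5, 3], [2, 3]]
9

For a 2×2 matrix [[a, b], [c, d]], det = ad - bc
det = (5)(3) - (3)(2) = 15 - 6 = 9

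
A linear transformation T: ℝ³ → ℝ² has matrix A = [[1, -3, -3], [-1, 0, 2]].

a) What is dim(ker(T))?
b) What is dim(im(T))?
dim(ker) = 1, dim(im) = 2

The two rows are not scalar multiples of one another (no single k satisfies row 2 = k × row 1), so they are linearly independent.
Thus rank(A) = 2.
dim(im(T)) = rank(A) = 2.
By the rank-nullity theorem applied to T: ℝ³ → ℝ², rank(A) + nullity(A) = 3 (the domain dimension), so dim(ker(T)) = 3 - 2 = 1.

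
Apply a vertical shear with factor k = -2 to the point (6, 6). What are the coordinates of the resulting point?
(6, -6)

Shear matrix for vertical shear with factor k = -2:
[[1, 0], [-2, 1]]
Result: (6, 6) → (6, -6)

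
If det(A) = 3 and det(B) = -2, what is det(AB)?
-6

Use the multiplicative property of determinants: det(AB) = det(A)*det(B).
det(AB) = (3)*(-2) = -6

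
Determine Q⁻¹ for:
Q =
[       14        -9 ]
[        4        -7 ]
det(Q) = -62
Q⁻¹ =
[     7/62     -9/62 ]
[     2/31     -7/31 ]

For a 2×2 matrix Q = [[a, b], [c, d]] with det(Q) ≠ 0, Q⁻¹ = (1/det(Q)) * [[d, -b], [-c, a]].
det(Q) = (14)*(-7) - (-9)*(4) = -98 + 36 = -62.
Q⁻¹ = (1/-62) * [[-7, 9], [-4, 14]].
Dividing each entry by -62 and reducing:
Q⁻¹ =
[     7/62     -9/62 ]
[     2/31     -7/31 ]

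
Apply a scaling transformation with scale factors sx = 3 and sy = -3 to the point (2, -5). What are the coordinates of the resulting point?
(6, 15)

Scaling matrix:
[[3, 0], [0, -3]]
Result: (2 × 3, -5 × -3) = (6, 15)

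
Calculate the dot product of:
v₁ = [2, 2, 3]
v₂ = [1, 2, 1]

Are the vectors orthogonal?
9, No

The dot product is the sum of products of corresponding components.
v₁·v₂ = (2)*(1) + (2)*(2) + (3)*(1) = 2 + 4 + 3 = 9.
Two vectors are orthogonal iff their dot product is 0; here the dot product is 9, so the vectors are not orthogonal.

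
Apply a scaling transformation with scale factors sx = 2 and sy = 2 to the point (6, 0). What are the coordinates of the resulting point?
(12, 0)

Scaling matrix:
[[2, 0], [0, 2]]
Result: (6 × 2, 0 × 2) = (12, 0)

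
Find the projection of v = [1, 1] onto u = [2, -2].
[0, 0]

The projection of v onto u is proj_u(v) = ((v·u) / (u·u)) · u.
v·u = (1)*(2) + (1)*(-2) = 0.
u·u = (2)*(2) + (-2)*(-2) = 8.
coefficient = 0 / 8 = 0.
proj_u(v) = 0 · [2, -2] = [0, 0].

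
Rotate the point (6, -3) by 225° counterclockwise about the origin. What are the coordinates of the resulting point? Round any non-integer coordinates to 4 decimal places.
(-6.3640, -2.1213)

Rotation matrix R(θ) = [[cos θ, -sin θ], [sin θ, cos θ]]; for θ = 225°:
R = [[-√2/2, √2/2], [-√2/2, -√2/2]]
Result: R × [6, -3]ᵀ = [-√2/2·6 + (√2/2)·-3, -√2/2·6 + (-√2/2)·-3]ᵀ = (-6.3640, -2.1213)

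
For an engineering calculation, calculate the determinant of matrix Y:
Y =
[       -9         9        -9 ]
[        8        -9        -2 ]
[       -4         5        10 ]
det(Y) = 36

Expand along row 0 (cofactor expansion): det(Y) = a*(e*i - f*h) - b*(d*i - f*g) + c*(d*h - e*g), where the 3×3 is [[a, b, c], [d, e, f], [g, h, i]].
Minor M_00 = (-9)*(10) - (-2)*(5) = -90 + 10 = -80.
Minor M_01 = (8)*(10) - (-2)*(-4) = 80 - 8 = 72.
Minor M_02 = (8)*(5) - (-9)*(-4) = 40 - 36 = 4.
det(Y) = (-9)*(-80) - (9)*(72) + (-9)*(4) = 720 - 648 - 36 = 36.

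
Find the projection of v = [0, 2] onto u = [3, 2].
[12/13, 8/13]

The projection of v onto u is proj_u(v) = ((v·u) / (u·u)) · u.
v·u = (0)*(3) + (2)*(2) = 4.
u·u = (3)*(3) + (2)*(2) = 13.
coefficient = 4 / 13 = 4/13.
proj_u(v) = 4/13 · [3, 2] = [12/13, 8/13].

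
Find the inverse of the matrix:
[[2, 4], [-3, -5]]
[[-5/2, -2], [3/2, 1]]

For [[a,b],[c,d]], inverse = (1/det)·[[d,-b],[-c,a]]
det = 2·-5 - 4·-3 = 2
Inverse = (1/2)·[[-5, -4], [3, 2]]
        = [[-5/2, -2], [3/2, 1]]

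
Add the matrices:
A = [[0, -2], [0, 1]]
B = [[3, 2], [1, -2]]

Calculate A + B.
[[3, 0], [1, -1]]

Add corresponding elements:
(0)+(3)=3
(-2)+(2)=0
(0)+(1)=1
(1)+(-2)=-1
A + B = [[3, 0], [1, -1]]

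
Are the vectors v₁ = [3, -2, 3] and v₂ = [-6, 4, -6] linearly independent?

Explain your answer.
No, linearly dependent (v₂ = -2·v₁)

Check whether there is a scalar k with v₂ = k·v₁.
Comparing components, k = -2 satisfies -2·[3, -2, 3] = [-6, 4, -6].
Since v₂ is a scalar multiple of v₁, the two vectors are linearly dependent.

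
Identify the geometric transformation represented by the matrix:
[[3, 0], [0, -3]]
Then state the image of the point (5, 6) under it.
non-uniform scaling by (3, -3); image of (5, 6) is (15, -18)

This is diagonal with distinct entries, so it scales the x-axis by 3 and the y-axis by -3.
The matrix [[3, 0], [0, -3]] represents: non-uniform scaling by (3, -3).
Applying it to (5, 6): [3·5 + 0·6, 0·5 + -3·6] = (15, -18).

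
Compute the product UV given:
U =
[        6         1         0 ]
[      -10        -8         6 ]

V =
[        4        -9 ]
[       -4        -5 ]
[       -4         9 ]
UV =
[       20       -59 ]
[      -32       184 ]

Matrix multiplication: (UV)[i][j] = sum over k of U[i][k] * V[k][j].
  (UV)[0][0] = (6)*(4) + (1)*(-4) + (0)*(-4) = 20
  (UV)[0][1] = (6)*(-9) + (1)*(-5) + (0)*(9) = -59
  (UV)[1][0] = (-10)*(4) + (-8)*(-4) + (6)*(-4) = -32
  (UV)[1][1] = (-10)*(-9) + (-8)*(-5) + (6)*(9) = 184
UV =
[       20       -59 ]
[      -32       184 ]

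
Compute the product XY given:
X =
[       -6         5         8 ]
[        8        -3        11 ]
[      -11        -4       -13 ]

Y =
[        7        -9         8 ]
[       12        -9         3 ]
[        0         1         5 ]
XY =
[       18        17         7 ]
[       20       -34       110 ]
[     -125       122      -165 ]

Matrix multiplication: (XY)[i][j] = sum over k of X[i][k] * Y[k][j].
  (XY)[0][0] = (-6)*(7) + (5)*(12) + (8)*(0) = 18
  (XY)[0][1] = (-6)*(-9) + (5)*(-9) + (8)*(1) = 17
  (XY)[0][2] = (-6)*(8) + (5)*(3) + (8)*(5) = 7
  (XY)[1][0] = (8)*(7) + (-3)*(12) + (11)*(0) = 20
  (XY)[1][1] = (8)*(-9) + (-3)*(-9) + (11)*(1) = -34
  (XY)[1][2] = (8)*(8) + (-3)*(3) + (11)*(5) = 110
  (XY)[2][0] = (-11)*(7) + (-4)*(12) + (-13)*(0) = -125
  (XY)[2][1] = (-11)*(-9) + (-4)*(-9) + (-13)*(1) = 122
  (XY)[2][2] = (-11)*(8) + (-4)*(3) + (-13)*(5) = -165
XY =
[       18        17         7 ]
[       20       -34       110 ]
[     -125       122      -165 ]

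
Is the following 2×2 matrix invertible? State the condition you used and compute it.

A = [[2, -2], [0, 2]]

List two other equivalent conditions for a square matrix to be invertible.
Yes, invertible; det(A) = 4 ≠ 0. Equivalent conditions: rank(A) = 2; Ax = 0 has only the trivial solution; 0 is not an eigenvalue; the columns of A are linearly independent.

To check invertibility, compute det(A).
The given matrix is triangular, so det(A) equals the product of its diagonal entries = 4 ≠ 0.
Since det(A) ≠ 0, A is invertible.
Equivalent conditions for a square matrix A to be invertible:
- rank(A) = 2 (full rank).
- The homogeneous system Ax = 0 has only the trivial solution x = 0.
- 0 is not an eigenvalue of A.
- The columns (equivalently rows) of A are linearly independent.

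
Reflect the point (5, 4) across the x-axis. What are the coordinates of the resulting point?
(5, -4)

Reflection across x-axis: (5, 4) → (5, -4)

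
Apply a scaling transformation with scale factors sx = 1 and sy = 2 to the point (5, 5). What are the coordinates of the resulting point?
(5, 10)

Scaling matrix:
[[1, 0], [0, 2]]
Result: (5 × 1, 5 × 2) = (5, 10)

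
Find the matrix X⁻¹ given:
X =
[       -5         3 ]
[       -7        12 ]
det(X) = -39
X⁻¹ =
[    -4/13      1/13 ]
[    -7/39      5/39 ]

For a 2×2 matrix X = [[a, b], [c, d]] with det(X) ≠ 0, X⁻¹ = (1/det(X)) * [[d, -b], [-c, a]].
det(X) = (-5)*(12) - (3)*(-7) = -60 + 21 = -39.
X⁻¹ = (1/-39) * [[12, -3], [7, -5]].
Dividing each entry by -39 and reducing:
X⁻¹ =
[    -4/13      1/13 ]
[    -7/39      5/39 ]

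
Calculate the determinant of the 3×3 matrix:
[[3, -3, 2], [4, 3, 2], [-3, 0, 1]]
57

Expansion along first row:
det = 3·det([[3,2],[0,1]]) - -3·det([[4,2],[-3,1]]) + 2·det([[4,3],[-3,0]])
    = 3·(3·1 - 2·0) - -3·(4·1 - 2·-3) + 2·(4·0 - 3·-3)
    = 3·3 - -3·10 + 2·9
    = 9 + 30 + 18 = 57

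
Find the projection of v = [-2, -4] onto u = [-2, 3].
[16/13, -24/13]

The projection of v onto u is proj_u(v) = ((v·u) / (u·u)) · u.
v·u = (-2)*(-2) + (-4)*(3) = -8.
u·u = (-2)*(-2) + (3)*(3) = 13.
coefficient = -8 / 13 = -8/13.
proj_u(v) = -8/13 · [-2, 3] = [16/13, -24/13].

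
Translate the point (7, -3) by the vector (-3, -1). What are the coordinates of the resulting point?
(4, -4)

Translation by (-3, -1):
x' = 7 + -3 = 4
y' = -3 + -1 = -4
Homogeneous matrix: [[1, 0, -3], [0, 1, -1], [0, 0, 1]]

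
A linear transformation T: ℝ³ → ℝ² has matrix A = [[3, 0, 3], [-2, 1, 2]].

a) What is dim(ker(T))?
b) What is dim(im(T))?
dim(ker) = 1, dim(im) = 2

The two rows are not scalar multiples of one another (no single k satisfies row 2 = k × row 1), so they are linearly independent.
Thus rank(A) = 2.
dim(im(T)) = rank(A) = 2.
By the rank-nullity theorem applied to T: ℝ³ → ℝ², rank(A) + nullity(A) = 3 (the domain dimension), so dim(ker(T)) = 3 - 2 = 1.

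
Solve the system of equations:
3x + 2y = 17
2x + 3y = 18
x = 3, y = 4

Use elimination (row reduction):
Equation 1: 3x + 2y = 17.
Equation 2: 2x + 3y = 18.
Multiply Eq1 by 2 and Eq2 by 3: 6x + 4y = 34;  6x + 9y = 54.
Subtract: (5)y = 20, so y = 4.
Back-substitute into Eq1: 3x + 2*(4) = 17, so x = 3.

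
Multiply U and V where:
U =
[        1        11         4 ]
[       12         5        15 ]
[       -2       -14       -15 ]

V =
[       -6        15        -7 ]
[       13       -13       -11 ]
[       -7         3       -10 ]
UV =
[      109      -116      -168 ]
[     -112       160      -289 ]
[      -65       107       318 ]

Matrix multiplication: (UV)[i][j] = sum over k of U[i][k] * V[k][j].
  (UV)[0][0] = (1)*(-6) + (11)*(13) + (4)*(-7) = 109
  (UV)[0][1] = (1)*(15) + (11)*(-13) + (4)*(3) = -116
  (UV)[0][2] = (1)*(-7) + (11)*(-11) + (4)*(-10) = -168
  (UV)[1][0] = (12)*(-6) + (5)*(13) + (15)*(-7) = -112
  (UV)[1][1] = (12)*(15) + (5)*(-13) + (15)*(3) = 160
  (UV)[1][2] = (12)*(-7) + (5)*(-11) + (15)*(-10) = -289
  (UV)[2][0] = (-2)*(-6) + (-14)*(13) + (-15)*(-7) = -65
  (UV)[2][1] = (-2)*(15) + (-14)*(-13) + (-15)*(3) = 107
  (UV)[2][2] = (-2)*(-7) + (-14)*(-11) + (-15)*(-10) = 318
UV =
[      109      -116      -168 ]
[     -112       160      -289 ]
[      -65       107       318 ]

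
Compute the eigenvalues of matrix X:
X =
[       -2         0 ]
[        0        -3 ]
λ = -3, -2

Solve det(X - λI) = 0. For a 2×2 matrix the characteristic equation is λ² - (trace)λ + det = 0.
trace(X) = a + d = -2 - 3 = -5.
det(X) = a*d - b*c = (-2)*(-3) - (0)*(0) = 6 - 0 = 6.
Characteristic equation: λ² - (-5)λ + (6) = 0.
Discriminant = (-5)² - 4*(6) = 25 - 24 = 1.
λ = (-5 ± √1) / 2 = (-5 ± 1) / 2 = -3, -2.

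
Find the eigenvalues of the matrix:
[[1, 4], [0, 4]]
λ = 1 and λ = 4

Characteristic equation: det(A - λI) = 0
λ² - (trace)λ + (det) = 0
λ² - (5)λ + (4) = 0
λ² - 5λ + 4 = 0
Solving: λ = 1, 4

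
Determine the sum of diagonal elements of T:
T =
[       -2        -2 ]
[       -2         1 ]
tr(T) = -2 + 1 = -1

The trace of a square matrix is the sum of its diagonal entries.
Diagonal entries of T: T[0][0] = -2, T[1][1] = 1.
tr(T) = -2 + 1 = -1.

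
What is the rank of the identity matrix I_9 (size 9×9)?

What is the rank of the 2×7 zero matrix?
rank(I_9) = 9, rank(0) = 0

The identity I_9 has 9 columns that are the standard basis vectors e_1, …, e_9. These are linearly independent, so all 9 columns are pivots and rank(I_9) = 9.
The 2×7 zero matrix has every entry zero, so every row is the zero row and there are no pivots; rank(0) = 0.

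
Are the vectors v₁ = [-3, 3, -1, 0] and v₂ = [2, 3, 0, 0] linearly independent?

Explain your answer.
Yes, linearly independent

Two vectors are linearly dependent iff one is a scalar multiple of the other.
No single scalar k satisfies v₂ = k·v₁ (the ratios of corresponding entries disagree), so v₁ and v₂ are linearly independent.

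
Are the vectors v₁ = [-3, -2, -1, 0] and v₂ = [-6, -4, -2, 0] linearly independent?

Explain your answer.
No, linearly dependent (v₂ = 2·v₁)

Check whether there is a scalar k with v₂ = k·v₁.
Comparing components, k = 2 satisfies 2·[-3, -2, -1, 0] = [-6, -4, -2, 0].
Since v₂ is a scalar multiple of v₁, the two vectors are linearly dependent.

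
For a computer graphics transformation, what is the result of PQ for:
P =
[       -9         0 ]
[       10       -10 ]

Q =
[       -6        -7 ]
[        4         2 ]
PQ =
[       54        63 ]
[     -100       -90 ]

Matrix multiplication: (PQ)[i][j] = sum over k of P[i][k] * Q[k][j].
  (PQ)[0][0] = (-9)*(-6) + (0)*(4) = 54
  (PQ)[0][1] = (-9)*(-7) + (0)*(2) = 63
  (PQ)[1][0] = (10)*(-6) + (-10)*(4) = -100
  (PQ)[1][1] = (10)*(-7) + (-10)*(2) = -90
PQ =
[       54        63 ]
[     -100       -90 ]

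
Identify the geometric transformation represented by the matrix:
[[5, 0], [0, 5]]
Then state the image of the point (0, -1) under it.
uniform scaling by factor 5; image of (0, -1) is (0, -5)

This is a diagonal matrix with equal entries 5, so it scales both axes by the same factor 5.
The matrix [[5, 0], [0, 5]] represents: uniform scaling by factor 5.
Applying it to (0, -1): [5·0 + 0·-1, 0·0 + 5·-1] = (0, -5).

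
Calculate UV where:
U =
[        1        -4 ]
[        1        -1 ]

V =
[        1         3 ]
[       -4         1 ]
UV =
[       17        -1 ]
[        5         2 ]

Matrix multiplication: (UV)[i][j] = sum over k of U[i][k] * V[k][j].
  (UV)[0][0] = (1)*(1) + (-4)*(-4) = 17
  (UV)[0][1] = (1)*(3) + (-4)*(1) = -1
  (UV)[1][0] = (1)*(1) + (-1)*(-4) = 5
  (UV)[1][1] = (1)*(3) + (-1)*(1) = 2
UV =
[       17        -1 ]
[        5         2 ]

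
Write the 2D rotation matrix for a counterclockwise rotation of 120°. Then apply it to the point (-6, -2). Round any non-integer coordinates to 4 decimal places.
R = [[-1/2, -√3/2], [√3/2, -1/2]]; R·(-6, -2) = (4.7321, -4.1962)

Rotation matrix formula: R(θ) = [[cos θ, -sin θ], [sin θ, cos θ]]
For θ = 120°:
cos(120°) = -1/2
sin(120°) = √3/2
R = [[-1/2, -√3/2], [√3/2, -1/2]]
Apply to (-6, -2): [-1/2·-6 + (-√3/2)·-2, √3/2·-6 + -1/2·-2] = (4.7321, -4.1962)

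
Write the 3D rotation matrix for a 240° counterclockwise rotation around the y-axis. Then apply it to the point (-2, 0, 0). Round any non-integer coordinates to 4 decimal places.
R = [[-1/2, 0, -√3/2], [0, 1, 0], [√3/2, 0, -1/2]]; R·(-2, 0, 0) = (1.0000, 0.0000, -1.7321)

Rotation matrix for 240° around y-axis:
cos(240°) = -1/2, sin(240°) = -√3/2
R = [[-1/2, 0, -√3/2], [0, 1, 0], [√3/2, 0, -1/2]]
Apply to (-2, 0, 0): R·[-2, 0, 0]ᵀ = (1.0000, 0.0000, -1.7321)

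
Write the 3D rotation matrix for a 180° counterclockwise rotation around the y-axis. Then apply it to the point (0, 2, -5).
R = [[-1, 0, 0], [0, 1, 0], [0, 0, -1]]; R·(0, 2, -5) = (0, 2, 5)

Rotation matrix for 180° around y-axis:
cos(180°) = -1, sin(180°) = 0
R = [[-1, 0, 0], [0, 1, 0], [0, 0, -1]]
Apply to (0, 2, -5): R·[0, 2, -5]ᵀ = (0, 2, 5)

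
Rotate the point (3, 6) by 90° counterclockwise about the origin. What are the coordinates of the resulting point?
(-6, 3)

Rotation matrix R(θ) = [[cos θ, -sin θ], [sin θ, cos θ]]; for θ = 90°:
R = [[0, -1], [1, 0]]
Result: R × [3, 6]ᵀ = [0·3 + (-1)·6, 1·3 + (0)·6]ᵀ = (-6, 3)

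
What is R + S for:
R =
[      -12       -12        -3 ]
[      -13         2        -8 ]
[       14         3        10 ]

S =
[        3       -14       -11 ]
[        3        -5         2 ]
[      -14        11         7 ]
R + S =
[       -9       -26       -14 ]
[      -10        -3        -6 ]
[        0        14        17 ]

Matrix addition is elementwise: (R+S)[i][j] = R[i][j] + S[i][j].
  (R+S)[0][0] = (-12) + (3) = -9
  (R+S)[0][1] = (-12) + (-14) = -26
  (R+S)[0][2] = (-3) + (-11) = -14
  (R+S)[1][0] = (-13) + (3) = -10
  (R+S)[1][1] = (2) + (-5) = -3
  (R+S)[1][2] = (-8) + (2) = -6
  (R+S)[2][0] = (14) + (-14) = 0
  (R+S)[2][1] = (3) + (11) = 14
  (R+S)[2][2] = (10) + (7) = 17
R + S =
[       -9       -26       -14 ]
[      -10        -3        -6 ]
[        0        14        17 ]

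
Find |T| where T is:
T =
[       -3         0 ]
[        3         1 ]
det(T) = -3

For a 2×2 matrix [[a, b], [c, d]], det = a*d - b*c.
det(T) = (-3)*(1) - (0)*(3) = -3 - 0 = -3.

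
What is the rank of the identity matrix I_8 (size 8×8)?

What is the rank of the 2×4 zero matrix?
rank(I_8) = 8, rank(0) = 0

The identity I_8 has 8 columns that are the standard basis vectors e_1, …, e_8. These are linearly independent, so all 8 columns are pivots and rank(I_8) = 8.
The 2×4 zero matrix has every entry zero, so every row is the zero row and there are no pivots; rank(0) = 0.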